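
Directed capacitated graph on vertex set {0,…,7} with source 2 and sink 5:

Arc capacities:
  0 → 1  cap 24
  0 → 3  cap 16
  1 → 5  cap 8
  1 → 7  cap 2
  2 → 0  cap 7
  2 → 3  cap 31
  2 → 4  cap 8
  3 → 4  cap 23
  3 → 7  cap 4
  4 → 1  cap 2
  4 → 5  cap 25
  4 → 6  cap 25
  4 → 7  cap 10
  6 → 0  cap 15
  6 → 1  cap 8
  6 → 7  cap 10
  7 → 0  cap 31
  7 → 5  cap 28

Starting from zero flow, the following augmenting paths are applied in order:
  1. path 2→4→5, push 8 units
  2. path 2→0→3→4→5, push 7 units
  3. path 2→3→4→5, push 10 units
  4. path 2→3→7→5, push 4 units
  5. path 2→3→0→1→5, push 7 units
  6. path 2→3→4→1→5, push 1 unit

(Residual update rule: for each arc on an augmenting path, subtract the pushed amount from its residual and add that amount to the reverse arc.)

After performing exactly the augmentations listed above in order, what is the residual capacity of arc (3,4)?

Residual capacity of (3,4): 5

after path 1 (2→4→5, push 8): res(3,4)=23
after path 2 (2→0→3→4→5, push 7): res(3,4)=16
after path 3 (2→3→4→5, push 10): res(3,4)=6
after path 4 (2→3→7→5, push 4): res(3,4)=6
after path 5 (2→3→0→1→5, push 7): res(3,4)=6
after path 6 (2→3→4→1→5, push 1): res(3,4)=5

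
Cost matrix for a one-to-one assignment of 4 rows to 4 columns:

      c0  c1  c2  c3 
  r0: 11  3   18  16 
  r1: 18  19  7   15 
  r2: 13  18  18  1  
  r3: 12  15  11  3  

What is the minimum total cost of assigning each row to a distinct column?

optimal assignment: row0→col1 (cost 3), row1→col2 (cost 7), row2→col3 (cost 1), row3→col0 (cost 12)
total = 3 + 7 + 1 + 12 = 23

Minimum assignment cost: 23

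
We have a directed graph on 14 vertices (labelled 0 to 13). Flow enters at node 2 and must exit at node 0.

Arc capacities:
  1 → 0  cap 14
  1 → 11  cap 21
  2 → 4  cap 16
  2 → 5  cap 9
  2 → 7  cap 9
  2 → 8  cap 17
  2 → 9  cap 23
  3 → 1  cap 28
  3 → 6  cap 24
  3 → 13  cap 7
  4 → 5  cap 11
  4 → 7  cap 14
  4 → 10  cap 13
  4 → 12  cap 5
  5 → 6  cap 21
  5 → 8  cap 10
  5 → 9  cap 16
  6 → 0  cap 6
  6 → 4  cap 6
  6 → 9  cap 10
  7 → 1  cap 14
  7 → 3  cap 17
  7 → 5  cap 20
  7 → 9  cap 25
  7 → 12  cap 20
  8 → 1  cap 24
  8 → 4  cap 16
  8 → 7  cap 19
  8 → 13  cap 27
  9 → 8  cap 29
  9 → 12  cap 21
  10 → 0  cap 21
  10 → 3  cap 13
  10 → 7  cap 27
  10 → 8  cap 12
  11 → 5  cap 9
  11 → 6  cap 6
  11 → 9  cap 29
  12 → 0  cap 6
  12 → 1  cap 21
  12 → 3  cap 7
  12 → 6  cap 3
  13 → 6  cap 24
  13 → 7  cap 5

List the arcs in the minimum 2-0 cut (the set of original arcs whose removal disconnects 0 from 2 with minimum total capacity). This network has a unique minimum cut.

augment #1: 2→4→10→0 push 13
augment #2: 2→4→12→0 push 3
augment #3: 2→5→6→0 push 6
augment #4: 2→7→1→0 push 9
augment #5: 2→8→1→0 push 5
augment #6: 2→9→12→0 push 3
max flow = 39; residual-reachable set from 2 gives S-side
cut edges (S→T): {(1,0), (4,10), (6,0), (12,0)} total cap 39

Min-cut arcs: {(1,0), (4,10), (6,0), (12,0)} (total capacity 39)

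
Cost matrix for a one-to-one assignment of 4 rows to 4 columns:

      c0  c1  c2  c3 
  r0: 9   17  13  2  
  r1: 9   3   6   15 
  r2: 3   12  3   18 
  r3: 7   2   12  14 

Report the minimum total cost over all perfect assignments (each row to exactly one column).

Minimum assignment cost: 13

optimal assignment: row0→col3 (cost 2), row1→col2 (cost 6), row2→col0 (cost 3), row3→col1 (cost 2)
total = 2 + 6 + 3 + 2 = 13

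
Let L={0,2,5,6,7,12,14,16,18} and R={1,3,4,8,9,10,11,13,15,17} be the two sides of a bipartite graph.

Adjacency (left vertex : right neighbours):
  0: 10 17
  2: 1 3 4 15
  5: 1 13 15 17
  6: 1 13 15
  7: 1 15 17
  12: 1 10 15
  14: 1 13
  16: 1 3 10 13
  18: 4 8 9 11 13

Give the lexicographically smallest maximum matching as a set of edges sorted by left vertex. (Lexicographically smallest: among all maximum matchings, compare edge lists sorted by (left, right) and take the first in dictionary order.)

Lex-smallest maximum matching: {(0,10), (2,4), (5,1), (6,13), (7,17), (12,15), (16,3), (18,8)}

|M| = 8 (so the lex-smallest maximum matching has 8 edges)
process left vertices in ascending order; for each, take the smallest-labelled available neighbour that still permits 8 edges overall, or leave it unmatched if none does
lex-smallest matching: {0-10, 2-4, 5-1, 6-13, 7-17, 12-15, 16-3, 18-8}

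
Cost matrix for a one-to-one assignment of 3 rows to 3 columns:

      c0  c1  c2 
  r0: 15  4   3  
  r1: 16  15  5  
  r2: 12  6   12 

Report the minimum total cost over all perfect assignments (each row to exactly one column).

optimal assignment: row0→col1 (cost 4), row1→col2 (cost 5), row2→col0 (cost 12)
total = 4 + 5 + 12 = 21

Minimum assignment cost: 21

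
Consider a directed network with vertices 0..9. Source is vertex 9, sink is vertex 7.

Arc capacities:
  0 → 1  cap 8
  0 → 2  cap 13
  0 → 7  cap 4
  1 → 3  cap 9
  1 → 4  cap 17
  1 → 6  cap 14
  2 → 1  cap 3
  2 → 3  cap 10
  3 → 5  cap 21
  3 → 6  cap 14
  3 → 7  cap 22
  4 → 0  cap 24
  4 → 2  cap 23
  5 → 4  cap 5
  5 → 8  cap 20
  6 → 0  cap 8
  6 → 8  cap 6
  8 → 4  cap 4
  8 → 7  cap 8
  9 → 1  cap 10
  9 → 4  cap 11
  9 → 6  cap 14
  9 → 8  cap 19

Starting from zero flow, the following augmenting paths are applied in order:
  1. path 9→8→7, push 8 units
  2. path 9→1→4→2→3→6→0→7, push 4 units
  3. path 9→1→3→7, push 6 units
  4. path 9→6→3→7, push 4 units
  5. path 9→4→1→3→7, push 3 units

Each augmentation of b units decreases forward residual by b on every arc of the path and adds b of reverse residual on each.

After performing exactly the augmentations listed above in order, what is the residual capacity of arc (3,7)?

Residual capacity of (3,7): 9

after path 1 (9→8→7, push 8): res(3,7)=22
after path 2 (9→1→4→2→3→6→0→7, push 4): res(3,7)=22
after path 3 (9→1→3→7, push 6): res(3,7)=16
after path 4 (9→6→3→7, push 4): res(3,7)=12
after path 5 (9→4→1→3→7, push 3): res(3,7)=9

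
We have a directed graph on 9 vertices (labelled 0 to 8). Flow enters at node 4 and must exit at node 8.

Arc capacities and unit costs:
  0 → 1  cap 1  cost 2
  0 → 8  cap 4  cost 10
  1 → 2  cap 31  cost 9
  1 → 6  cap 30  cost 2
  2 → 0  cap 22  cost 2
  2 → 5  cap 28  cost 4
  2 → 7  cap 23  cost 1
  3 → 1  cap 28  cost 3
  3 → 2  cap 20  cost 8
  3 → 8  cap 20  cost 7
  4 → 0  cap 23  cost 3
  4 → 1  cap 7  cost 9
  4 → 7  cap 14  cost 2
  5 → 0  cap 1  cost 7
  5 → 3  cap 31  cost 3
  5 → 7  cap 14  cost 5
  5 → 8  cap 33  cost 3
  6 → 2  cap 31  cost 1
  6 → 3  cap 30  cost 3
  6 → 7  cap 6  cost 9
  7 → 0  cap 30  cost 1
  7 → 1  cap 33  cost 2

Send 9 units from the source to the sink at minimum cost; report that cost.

shortest-cost path #1: 4→0→8 push 4 @ unit cost 13 (adds 52)
shortest-cost path #2: 4→7→1→6→2→5→8 push 5 @ unit cost 14 (adds 70)
total cost = 122

Minimum cost for 9 units: 122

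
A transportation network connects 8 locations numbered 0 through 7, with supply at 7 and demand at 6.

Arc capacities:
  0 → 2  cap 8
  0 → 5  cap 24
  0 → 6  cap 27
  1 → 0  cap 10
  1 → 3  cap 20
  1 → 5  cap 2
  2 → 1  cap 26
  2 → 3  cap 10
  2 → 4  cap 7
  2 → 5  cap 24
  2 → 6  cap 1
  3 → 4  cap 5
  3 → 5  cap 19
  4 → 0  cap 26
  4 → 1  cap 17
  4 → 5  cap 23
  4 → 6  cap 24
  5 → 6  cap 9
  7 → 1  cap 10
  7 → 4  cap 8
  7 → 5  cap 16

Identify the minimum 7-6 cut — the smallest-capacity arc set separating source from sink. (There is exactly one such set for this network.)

augment #1: 7→4→6 push 8
augment #2: 7→5→6 push 9
augment #3: 7→1→0→6 push 10
max flow = 27; residual-reachable set from 7 gives S-side
cut edges (S→T): {(5,6), (7,1), (7,4)} total cap 27

Min-cut arcs: {(5,6), (7,1), (7,4)} (total capacity 27)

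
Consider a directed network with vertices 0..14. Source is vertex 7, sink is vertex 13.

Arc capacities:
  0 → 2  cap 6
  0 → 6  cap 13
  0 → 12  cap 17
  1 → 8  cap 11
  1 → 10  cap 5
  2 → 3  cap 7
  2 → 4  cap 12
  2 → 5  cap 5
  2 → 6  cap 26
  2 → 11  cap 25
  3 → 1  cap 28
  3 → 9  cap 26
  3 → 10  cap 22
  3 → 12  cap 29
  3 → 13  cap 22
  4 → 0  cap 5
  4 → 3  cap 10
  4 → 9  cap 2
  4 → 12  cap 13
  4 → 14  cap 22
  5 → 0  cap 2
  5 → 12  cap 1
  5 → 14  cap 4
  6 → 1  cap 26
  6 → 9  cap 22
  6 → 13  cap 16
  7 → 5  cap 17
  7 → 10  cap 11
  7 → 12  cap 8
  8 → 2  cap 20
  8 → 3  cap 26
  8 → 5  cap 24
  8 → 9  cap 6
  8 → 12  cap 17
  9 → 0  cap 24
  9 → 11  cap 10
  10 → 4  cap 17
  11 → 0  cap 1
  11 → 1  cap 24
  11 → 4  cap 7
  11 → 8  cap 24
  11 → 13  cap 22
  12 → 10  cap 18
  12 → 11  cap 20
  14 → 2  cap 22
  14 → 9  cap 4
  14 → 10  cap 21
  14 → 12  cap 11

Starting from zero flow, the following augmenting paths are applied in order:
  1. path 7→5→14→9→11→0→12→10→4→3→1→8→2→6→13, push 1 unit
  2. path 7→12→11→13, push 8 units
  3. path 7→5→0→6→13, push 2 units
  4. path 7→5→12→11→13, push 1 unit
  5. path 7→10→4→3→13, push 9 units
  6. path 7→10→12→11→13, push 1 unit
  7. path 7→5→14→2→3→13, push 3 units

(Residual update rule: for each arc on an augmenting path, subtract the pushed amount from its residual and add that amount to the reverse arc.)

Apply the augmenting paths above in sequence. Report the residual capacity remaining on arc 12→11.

Residual capacity of (12,11): 10

after path 1 (7→5→14→9→11→0→12→10→4→3→1→8→2→6→13, push 1): res(12,11)=20
after path 2 (7→12→11→13, push 8): res(12,11)=12
after path 3 (7→5→0→6→13, push 2): res(12,11)=12
after path 4 (7→5→12→11→13, push 1): res(12,11)=11
after path 5 (7→10→4→3→13, push 9): res(12,11)=11
after path 6 (7→10→12→11→13, push 1): res(12,11)=10
after path 7 (7→5→14→2→3→13, push 3): res(12,11)=10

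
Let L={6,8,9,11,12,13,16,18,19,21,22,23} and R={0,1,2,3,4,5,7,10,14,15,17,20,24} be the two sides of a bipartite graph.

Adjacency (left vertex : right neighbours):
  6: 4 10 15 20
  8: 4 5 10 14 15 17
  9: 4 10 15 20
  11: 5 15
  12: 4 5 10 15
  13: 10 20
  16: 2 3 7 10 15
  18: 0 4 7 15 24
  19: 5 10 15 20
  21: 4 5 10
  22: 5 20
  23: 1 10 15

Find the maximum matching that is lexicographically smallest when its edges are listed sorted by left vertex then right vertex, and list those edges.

Lex-smallest maximum matching: {(6,4), (8,14), (9,10), (11,5), (12,15), (13,20), (16,2), (18,0), (23,1)}

|M| = 9 (so the lex-smallest maximum matching has 9 edges)
process left vertices in ascending order; for each, take the smallest-labelled available neighbour that still permits 9 edges overall, or leave it unmatched if none does
lex-smallest matching: {6-4, 8-14, 9-10, 11-5, 12-15, 13-20, 16-2, 18-0, 23-1}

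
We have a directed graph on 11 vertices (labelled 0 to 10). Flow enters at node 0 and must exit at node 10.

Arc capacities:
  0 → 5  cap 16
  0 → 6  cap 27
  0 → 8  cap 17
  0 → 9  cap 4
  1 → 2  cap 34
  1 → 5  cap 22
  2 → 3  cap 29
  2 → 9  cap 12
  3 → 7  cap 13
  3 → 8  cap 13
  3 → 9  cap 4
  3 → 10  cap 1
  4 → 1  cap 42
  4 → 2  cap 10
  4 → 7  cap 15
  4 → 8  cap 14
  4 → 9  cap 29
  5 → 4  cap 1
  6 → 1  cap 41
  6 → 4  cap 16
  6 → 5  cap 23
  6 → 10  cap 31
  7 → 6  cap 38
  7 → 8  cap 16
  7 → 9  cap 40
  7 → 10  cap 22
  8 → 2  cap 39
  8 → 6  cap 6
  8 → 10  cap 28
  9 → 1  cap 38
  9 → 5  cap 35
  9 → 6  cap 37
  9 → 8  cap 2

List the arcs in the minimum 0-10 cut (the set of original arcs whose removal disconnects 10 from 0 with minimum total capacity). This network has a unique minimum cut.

Min-cut arcs: {(0,6), (0,8), (0,9), (5,4)} (total capacity 49)

augment #1: 0→6→10 push 27
augment #2: 0→8→10 push 17
augment #3: 0→9→6→10 push 4
augment #4: 0→5→4→7→10 push 1
max flow = 49; residual-reachable set from 0 gives S-side
cut edges (S→T): {(0,6), (0,8), (0,9), (5,4)} total cap 49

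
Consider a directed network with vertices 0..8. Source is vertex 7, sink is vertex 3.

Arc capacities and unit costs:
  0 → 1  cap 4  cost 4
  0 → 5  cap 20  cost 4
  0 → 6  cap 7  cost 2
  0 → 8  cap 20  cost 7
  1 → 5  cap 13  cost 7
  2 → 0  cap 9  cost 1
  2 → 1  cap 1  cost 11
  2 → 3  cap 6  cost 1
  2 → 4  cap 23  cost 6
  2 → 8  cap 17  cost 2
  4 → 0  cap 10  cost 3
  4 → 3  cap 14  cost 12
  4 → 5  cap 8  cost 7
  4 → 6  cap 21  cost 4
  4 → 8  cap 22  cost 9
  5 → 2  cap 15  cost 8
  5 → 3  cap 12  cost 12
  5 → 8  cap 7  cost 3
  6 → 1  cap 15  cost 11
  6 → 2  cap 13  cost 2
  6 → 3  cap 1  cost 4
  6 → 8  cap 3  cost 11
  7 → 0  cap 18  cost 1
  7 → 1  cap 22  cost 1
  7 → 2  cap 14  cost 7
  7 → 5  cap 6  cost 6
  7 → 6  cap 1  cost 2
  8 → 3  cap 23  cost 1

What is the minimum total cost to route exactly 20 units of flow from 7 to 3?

shortest-cost path #1: 7→6→2→3 push 1 @ unit cost 5 (adds 5)
shortest-cost path #2: 7→0→6→2→3 push 5 @ unit cost 6 (adds 30)
shortest-cost path #3: 7→0→6→3 push 1 @ unit cost 7 (adds 7)
shortest-cost path #4: 7→0→6→2→8→3 push 1 @ unit cost 8 (adds 8)
shortest-cost path #5: 7→0→8→3 push 11 @ unit cost 9 (adds 99)
shortest-cost path #6: 7→2→8→3 push 1 @ unit cost 10 (adds 10)
total cost = 159

Minimum cost for 20 units: 159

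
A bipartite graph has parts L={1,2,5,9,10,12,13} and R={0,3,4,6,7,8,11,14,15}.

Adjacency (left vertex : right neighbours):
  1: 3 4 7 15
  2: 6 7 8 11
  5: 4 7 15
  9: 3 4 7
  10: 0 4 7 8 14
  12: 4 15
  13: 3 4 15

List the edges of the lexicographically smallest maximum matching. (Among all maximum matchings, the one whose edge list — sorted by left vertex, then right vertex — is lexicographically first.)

|M| = 6 (so the lex-smallest maximum matching has 6 edges)
process left vertices in ascending order; for each, take the smallest-labelled available neighbour that still permits 6 edges overall, or leave it unmatched if none does
lex-smallest matching: {1-3, 2-6, 5-4, 9-7, 10-0, 12-15}

Lex-smallest maximum matching: {(1,3), (2,6), (5,4), (9,7), (10,0), (12,15)}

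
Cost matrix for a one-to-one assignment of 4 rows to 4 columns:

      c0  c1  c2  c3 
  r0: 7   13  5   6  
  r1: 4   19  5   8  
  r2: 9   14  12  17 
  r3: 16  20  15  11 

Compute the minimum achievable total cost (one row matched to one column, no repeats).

Minimum assignment cost: 34

optimal assignment: row0→col2 (cost 5), row1→col0 (cost 4), row2→col1 (cost 14), row3→col3 (cost 11)
total = 5 + 4 + 14 + 11 = 34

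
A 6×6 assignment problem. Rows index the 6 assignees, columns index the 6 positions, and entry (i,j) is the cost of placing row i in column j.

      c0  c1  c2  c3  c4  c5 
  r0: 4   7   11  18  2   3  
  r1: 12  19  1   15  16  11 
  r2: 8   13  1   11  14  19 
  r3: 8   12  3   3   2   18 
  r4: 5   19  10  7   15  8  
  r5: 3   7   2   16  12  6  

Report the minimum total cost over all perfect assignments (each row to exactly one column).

optimal assignment: row0→col5 (cost 3), row1→col2 (cost 1), row2→col0 (cost 8), row3→col4 (cost 2), row4→col3 (cost 7), row5→col1 (cost 7)
total = 3 + 1 + 8 + 2 + 7 + 7 = 28

Minimum assignment cost: 28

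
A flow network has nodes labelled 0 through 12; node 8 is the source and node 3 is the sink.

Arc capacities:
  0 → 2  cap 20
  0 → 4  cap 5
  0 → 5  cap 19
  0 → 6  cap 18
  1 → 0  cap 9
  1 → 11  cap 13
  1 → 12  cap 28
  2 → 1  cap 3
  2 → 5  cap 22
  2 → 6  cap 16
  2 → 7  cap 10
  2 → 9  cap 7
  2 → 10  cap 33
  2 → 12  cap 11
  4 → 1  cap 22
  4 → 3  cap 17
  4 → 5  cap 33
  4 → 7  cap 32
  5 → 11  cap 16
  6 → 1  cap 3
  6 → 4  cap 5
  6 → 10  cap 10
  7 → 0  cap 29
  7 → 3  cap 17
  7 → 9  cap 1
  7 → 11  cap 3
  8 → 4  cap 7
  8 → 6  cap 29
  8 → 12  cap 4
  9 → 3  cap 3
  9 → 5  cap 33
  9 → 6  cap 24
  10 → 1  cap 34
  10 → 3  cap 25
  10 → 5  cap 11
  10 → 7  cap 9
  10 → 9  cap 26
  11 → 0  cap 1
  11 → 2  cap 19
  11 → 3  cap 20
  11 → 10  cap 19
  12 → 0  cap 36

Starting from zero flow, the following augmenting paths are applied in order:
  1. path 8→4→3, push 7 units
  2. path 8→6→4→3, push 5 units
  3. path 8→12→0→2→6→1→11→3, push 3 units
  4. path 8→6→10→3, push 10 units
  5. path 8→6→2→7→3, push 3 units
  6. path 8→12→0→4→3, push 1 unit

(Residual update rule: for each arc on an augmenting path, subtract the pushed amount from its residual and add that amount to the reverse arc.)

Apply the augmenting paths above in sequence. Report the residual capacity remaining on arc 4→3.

Residual capacity of (4,3): 4

after path 1 (8→4→3, push 7): res(4,3)=10
after path 2 (8→6→4→3, push 5): res(4,3)=5
after path 3 (8→12→0→2→6→1→11→3, push 3): res(4,3)=5
after path 4 (8→6→10→3, push 10): res(4,3)=5
after path 5 (8→6→2→7→3, push 3): res(4,3)=5
after path 6 (8→12→0→4→3, push 1): res(4,3)=4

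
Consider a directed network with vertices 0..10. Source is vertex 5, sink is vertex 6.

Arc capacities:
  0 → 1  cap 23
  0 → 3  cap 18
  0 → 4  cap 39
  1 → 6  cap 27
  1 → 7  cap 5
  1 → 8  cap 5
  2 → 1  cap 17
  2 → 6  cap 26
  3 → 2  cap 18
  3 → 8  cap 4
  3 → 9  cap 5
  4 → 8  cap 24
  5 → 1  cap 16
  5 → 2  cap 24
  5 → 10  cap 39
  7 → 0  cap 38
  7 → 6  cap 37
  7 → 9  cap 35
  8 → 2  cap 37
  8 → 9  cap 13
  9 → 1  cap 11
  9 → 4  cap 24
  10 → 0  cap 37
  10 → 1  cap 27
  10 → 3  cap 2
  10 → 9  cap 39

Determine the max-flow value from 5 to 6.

Maximum flow value: 58

augment #1: 5→1→6 bottleneck 16, total now 16
augment #2: 5→2→6 bottleneck 24, total now 40
augment #3: 5→10→1→6 bottleneck 11, total now 51
augment #4: 5→10→1→7→6 bottleneck 5, total now 56
augment #5: 5→10→3→2→6 bottleneck 2, total now 58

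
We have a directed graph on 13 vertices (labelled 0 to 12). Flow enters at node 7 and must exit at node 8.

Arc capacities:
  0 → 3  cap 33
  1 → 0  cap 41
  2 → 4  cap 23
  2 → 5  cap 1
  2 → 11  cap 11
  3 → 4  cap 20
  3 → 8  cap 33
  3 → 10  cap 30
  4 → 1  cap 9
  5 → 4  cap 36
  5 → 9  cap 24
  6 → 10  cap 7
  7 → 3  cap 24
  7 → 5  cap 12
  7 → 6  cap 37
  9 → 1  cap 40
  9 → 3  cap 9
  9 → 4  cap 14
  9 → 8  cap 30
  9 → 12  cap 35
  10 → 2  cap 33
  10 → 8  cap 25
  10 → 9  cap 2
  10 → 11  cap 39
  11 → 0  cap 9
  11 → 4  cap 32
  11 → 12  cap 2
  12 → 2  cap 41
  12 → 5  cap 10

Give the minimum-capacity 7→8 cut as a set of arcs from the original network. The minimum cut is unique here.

augment #1: 7→3→8 push 24
augment #2: 7→5→9→8 push 12
augment #3: 7→6→10→8 push 7
max flow = 43; residual-reachable set from 7 gives S-side
cut edges (S→T): {(6,10), (7,3), (7,5)} total cap 43

Min-cut arcs: {(6,10), (7,3), (7,5)} (total capacity 43)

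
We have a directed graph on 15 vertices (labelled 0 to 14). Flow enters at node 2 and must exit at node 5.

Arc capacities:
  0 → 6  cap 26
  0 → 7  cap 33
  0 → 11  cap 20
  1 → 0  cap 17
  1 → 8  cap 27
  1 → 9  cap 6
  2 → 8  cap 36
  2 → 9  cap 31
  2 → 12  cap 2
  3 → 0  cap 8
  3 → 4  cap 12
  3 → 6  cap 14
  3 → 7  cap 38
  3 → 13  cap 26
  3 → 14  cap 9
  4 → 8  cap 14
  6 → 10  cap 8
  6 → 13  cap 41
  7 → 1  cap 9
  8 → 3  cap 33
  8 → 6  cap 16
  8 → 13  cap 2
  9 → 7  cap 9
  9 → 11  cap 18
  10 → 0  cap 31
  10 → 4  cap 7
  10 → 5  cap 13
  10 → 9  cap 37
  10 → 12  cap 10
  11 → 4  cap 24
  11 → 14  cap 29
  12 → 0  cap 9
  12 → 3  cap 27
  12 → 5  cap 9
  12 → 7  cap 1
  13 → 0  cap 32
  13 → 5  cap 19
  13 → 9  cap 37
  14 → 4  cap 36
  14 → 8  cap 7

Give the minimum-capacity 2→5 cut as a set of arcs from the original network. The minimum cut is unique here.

Min-cut arcs: {(2,12), (6,10), (13,5)} (total capacity 29)

augment #1: 2→12→5 push 2
augment #2: 2→8→13→5 push 2
augment #3: 2→8→3→13→5 push 17
augment #4: 2→8→6→10→5 push 8
max flow = 29; residual-reachable set from 2 gives S-side
cut edges (S→T): {(2,12), (6,10), (13,5)} total cap 29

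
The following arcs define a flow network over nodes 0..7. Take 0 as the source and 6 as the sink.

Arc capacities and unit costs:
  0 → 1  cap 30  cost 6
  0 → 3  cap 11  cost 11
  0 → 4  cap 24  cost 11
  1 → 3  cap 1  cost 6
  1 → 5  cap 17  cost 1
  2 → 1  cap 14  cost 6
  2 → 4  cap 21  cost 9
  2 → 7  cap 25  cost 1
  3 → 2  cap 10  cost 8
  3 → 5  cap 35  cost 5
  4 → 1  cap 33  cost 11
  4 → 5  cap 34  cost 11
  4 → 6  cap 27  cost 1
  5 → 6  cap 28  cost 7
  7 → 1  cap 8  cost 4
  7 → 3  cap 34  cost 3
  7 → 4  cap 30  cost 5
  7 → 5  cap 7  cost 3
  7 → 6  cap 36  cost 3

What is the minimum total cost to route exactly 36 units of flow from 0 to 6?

Minimum cost for 36 units: 456

shortest-cost path #1: 0→4→6 push 24 @ unit cost 12 (adds 288)
shortest-cost path #2: 0→1→5→6 push 12 @ unit cost 14 (adds 168)
total cost = 456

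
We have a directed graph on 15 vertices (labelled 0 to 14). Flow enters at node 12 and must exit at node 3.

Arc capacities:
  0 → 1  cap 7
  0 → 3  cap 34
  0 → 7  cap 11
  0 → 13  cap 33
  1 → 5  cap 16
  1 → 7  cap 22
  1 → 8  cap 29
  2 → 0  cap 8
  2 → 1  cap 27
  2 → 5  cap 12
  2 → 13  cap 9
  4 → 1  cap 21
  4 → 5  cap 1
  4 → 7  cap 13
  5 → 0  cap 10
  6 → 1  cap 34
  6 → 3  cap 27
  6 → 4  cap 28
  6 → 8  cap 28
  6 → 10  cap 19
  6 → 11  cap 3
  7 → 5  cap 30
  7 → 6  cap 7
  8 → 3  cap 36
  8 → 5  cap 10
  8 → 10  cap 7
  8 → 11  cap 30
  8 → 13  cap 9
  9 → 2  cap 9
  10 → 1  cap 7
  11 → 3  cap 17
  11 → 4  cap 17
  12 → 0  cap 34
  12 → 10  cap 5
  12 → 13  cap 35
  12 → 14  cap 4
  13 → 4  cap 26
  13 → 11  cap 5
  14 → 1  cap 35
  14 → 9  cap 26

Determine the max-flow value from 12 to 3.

Maximum flow value: 74

augment #1: 12→0→3 bottleneck 34, total now 34
augment #2: 12→13→11→3 bottleneck 5, total now 39
augment #3: 12→10→1→8→3 bottleneck 5, total now 44
augment #4: 12→14→1→8→3 bottleneck 4, total now 48
augment #5: 12→13→4→1→8→3 bottleneck 20, total now 68
augment #6: 12→13→4→7→6→3 bottleneck 6, total now 74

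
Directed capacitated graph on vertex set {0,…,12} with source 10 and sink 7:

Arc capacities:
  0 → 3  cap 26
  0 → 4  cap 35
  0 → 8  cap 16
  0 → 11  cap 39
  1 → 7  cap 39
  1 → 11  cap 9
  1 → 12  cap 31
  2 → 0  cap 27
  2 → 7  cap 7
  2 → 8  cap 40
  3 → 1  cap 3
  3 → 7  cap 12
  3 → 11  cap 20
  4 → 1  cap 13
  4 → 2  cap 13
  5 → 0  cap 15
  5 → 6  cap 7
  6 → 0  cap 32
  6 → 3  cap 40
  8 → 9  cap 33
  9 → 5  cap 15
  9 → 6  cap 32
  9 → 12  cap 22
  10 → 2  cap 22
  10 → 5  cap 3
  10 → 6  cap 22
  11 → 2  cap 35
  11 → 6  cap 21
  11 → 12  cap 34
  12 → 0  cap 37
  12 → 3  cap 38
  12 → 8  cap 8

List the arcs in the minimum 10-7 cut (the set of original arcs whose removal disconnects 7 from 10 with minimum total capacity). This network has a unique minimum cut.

augment #1: 10→2→7 push 7
augment #2: 10→6→3→7 push 12
augment #3: 10→6→3→1→7 push 3
augment #4: 10→2→0→4→1→7 push 13
max flow = 35; residual-reachable set from 10 gives S-side
cut edges (S→T): {(2,7), (3,1), (3,7), (4,1)} total cap 35

Min-cut arcs: {(2,7), (3,1), (3,7), (4,1)} (total capacity 35)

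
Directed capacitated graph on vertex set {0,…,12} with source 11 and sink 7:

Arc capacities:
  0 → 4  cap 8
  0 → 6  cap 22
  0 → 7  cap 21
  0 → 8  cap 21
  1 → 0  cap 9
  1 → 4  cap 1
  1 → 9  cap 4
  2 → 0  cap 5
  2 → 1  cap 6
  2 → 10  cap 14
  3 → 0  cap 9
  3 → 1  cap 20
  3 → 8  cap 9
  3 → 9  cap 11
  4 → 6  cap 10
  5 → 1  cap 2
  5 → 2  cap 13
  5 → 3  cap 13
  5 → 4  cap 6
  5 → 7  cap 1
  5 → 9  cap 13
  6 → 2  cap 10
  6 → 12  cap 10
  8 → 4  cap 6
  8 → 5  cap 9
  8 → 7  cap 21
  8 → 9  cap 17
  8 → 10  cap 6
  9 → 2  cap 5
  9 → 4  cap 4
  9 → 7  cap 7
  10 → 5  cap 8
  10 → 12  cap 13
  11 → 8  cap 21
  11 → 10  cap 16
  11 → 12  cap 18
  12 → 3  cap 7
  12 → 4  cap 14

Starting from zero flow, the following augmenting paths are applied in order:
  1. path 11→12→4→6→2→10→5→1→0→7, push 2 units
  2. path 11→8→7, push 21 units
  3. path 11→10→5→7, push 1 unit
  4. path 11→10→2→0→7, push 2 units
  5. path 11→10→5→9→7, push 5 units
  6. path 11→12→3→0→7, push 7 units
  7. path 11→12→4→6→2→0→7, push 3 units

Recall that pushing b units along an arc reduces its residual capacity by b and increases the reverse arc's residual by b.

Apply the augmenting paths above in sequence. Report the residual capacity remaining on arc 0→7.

after path 1 (11→12→4→6→2→10→5→1→0→7, push 2): res(0,7)=19
after path 2 (11→8→7, push 21): res(0,7)=19
after path 3 (11→10→5→7, push 1): res(0,7)=19
after path 4 (11→10→2→0→7, push 2): res(0,7)=17
after path 5 (11→10→5→9→7, push 5): res(0,7)=17
after path 6 (11→12→3→0→7, push 7): res(0,7)=10
after path 7 (11→12→4→6→2→0→7, push 3): res(0,7)=7

Residual capacity of (0,7): 7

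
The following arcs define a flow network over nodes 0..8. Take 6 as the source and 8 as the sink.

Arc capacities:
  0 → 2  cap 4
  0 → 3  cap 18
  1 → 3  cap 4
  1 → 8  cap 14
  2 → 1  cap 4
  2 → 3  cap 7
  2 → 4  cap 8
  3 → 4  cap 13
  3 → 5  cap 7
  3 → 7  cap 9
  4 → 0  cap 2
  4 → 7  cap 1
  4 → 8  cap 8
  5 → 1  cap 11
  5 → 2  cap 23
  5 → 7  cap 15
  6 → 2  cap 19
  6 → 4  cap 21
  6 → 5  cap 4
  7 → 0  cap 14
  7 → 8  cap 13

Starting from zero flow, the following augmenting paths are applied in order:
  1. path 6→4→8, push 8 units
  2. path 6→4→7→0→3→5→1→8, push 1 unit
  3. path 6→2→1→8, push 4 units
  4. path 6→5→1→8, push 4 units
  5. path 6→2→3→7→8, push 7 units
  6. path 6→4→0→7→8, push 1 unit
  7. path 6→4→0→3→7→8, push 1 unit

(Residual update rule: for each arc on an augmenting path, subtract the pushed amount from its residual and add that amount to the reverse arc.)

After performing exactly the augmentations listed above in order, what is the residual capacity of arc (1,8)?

Residual capacity of (1,8): 5

after path 1 (6→4→8, push 8): res(1,8)=14
after path 2 (6→4→7→0→3→5→1→8, push 1): res(1,8)=13
after path 3 (6→2→1→8, push 4): res(1,8)=9
after path 4 (6→5→1→8, push 4): res(1,8)=5
after path 5 (6→2→3→7→8, push 7): res(1,8)=5
after path 6 (6→4→0→7→8, push 1): res(1,8)=5
after path 7 (6→4→0→3→7→8, push 1): res(1,8)=5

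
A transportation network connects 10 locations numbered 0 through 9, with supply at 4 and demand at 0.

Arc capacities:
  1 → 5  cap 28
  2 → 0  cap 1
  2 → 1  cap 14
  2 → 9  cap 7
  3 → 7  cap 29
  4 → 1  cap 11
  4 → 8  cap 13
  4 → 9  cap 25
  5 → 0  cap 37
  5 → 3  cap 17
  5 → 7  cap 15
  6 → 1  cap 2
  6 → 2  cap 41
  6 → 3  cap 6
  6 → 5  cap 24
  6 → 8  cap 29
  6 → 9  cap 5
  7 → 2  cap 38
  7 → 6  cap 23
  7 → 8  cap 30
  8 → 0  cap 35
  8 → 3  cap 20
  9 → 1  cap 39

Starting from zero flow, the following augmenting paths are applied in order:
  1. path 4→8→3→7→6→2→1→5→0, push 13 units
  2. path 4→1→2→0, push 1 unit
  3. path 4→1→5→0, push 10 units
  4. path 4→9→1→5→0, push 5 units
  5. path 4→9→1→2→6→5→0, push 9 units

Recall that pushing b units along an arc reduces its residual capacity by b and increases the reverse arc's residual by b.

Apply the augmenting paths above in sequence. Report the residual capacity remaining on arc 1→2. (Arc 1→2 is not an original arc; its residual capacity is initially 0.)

after path 1 (4→8→3→7→6→2→1→5→0, push 13): res(1,2)=13
after path 2 (4→1→2→0, push 1): res(1,2)=12
after path 3 (4→1→5→0, push 10): res(1,2)=12
after path 4 (4→9→1→5→0, push 5): res(1,2)=12
after path 5 (4→9→1→2→6→5→0, push 9): res(1,2)=3

Residual capacity of (1,2): 3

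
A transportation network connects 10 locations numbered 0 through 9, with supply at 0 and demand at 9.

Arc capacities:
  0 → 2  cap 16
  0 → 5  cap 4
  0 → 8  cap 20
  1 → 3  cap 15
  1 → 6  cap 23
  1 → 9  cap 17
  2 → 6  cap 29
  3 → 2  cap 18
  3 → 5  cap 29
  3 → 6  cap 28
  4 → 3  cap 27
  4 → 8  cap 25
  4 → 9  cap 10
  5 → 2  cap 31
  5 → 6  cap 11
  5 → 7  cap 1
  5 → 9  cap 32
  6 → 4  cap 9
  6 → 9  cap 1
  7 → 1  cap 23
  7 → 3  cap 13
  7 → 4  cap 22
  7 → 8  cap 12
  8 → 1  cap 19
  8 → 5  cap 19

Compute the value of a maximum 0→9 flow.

augment #1: 0→5→9 bottleneck 4, total now 4
augment #2: 0→2→6→9 bottleneck 1, total now 5
augment #3: 0→8→1→9 bottleneck 17, total now 22
augment #4: 0→8→5→9 bottleneck 3, total now 25
augment #5: 0→2→6→4→9 bottleneck 9, total now 34

Maximum flow value: 34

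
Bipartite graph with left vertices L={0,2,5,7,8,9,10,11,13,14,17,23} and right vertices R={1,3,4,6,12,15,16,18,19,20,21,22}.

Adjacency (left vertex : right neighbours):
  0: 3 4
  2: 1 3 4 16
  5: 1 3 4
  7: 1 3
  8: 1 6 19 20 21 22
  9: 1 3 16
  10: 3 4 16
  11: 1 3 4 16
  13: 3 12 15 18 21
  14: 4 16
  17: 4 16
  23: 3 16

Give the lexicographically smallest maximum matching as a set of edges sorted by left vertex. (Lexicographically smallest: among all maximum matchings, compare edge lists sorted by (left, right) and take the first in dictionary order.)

|M| = 6 (so the lex-smallest maximum matching has 6 edges)
process left vertices in ascending order; for each, take the smallest-labelled available neighbour that still permits 6 edges overall, or leave it unmatched if none does
lex-smallest matching: {0-3, 2-1, 5-4, 8-6, 9-16, 13-12}

Lex-smallest maximum matching: {(0,3), (2,1), (5,4), (8,6), (9,16), (13,12)}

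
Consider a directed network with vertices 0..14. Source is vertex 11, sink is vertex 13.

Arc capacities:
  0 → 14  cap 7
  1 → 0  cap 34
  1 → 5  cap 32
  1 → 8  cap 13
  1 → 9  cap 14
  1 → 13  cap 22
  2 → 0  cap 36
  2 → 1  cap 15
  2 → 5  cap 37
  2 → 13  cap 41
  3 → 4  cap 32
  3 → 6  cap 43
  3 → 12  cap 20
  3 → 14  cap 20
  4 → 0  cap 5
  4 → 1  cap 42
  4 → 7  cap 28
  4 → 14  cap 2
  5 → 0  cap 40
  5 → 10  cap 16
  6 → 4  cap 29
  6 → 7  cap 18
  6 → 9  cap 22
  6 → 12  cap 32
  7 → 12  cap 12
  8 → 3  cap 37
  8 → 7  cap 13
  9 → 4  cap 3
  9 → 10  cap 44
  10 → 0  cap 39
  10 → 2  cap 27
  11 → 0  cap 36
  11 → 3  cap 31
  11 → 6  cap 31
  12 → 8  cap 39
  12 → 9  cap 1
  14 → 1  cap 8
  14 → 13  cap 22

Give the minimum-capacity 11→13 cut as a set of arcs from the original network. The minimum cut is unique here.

Min-cut arcs: {(0,14), (11,3), (11,6)} (total capacity 69)

augment #1: 11→0→14→13 push 7
augment #2: 11→3→14→13 push 15
augment #3: 11→3→4→1→13 push 16
augment #4: 11→6→4→1→13 push 6
augment #5: 11→6→9→10→2→13 push 22
augment #6: 11→6→12→9→10→2→13 push 1
augment #7: 11→6→4→1→5→10→2→13 push 2
max flow = 69; residual-reachable set from 11 gives S-side
cut edges (S→T): {(0,14), (11,3), (11,6)} total cap 69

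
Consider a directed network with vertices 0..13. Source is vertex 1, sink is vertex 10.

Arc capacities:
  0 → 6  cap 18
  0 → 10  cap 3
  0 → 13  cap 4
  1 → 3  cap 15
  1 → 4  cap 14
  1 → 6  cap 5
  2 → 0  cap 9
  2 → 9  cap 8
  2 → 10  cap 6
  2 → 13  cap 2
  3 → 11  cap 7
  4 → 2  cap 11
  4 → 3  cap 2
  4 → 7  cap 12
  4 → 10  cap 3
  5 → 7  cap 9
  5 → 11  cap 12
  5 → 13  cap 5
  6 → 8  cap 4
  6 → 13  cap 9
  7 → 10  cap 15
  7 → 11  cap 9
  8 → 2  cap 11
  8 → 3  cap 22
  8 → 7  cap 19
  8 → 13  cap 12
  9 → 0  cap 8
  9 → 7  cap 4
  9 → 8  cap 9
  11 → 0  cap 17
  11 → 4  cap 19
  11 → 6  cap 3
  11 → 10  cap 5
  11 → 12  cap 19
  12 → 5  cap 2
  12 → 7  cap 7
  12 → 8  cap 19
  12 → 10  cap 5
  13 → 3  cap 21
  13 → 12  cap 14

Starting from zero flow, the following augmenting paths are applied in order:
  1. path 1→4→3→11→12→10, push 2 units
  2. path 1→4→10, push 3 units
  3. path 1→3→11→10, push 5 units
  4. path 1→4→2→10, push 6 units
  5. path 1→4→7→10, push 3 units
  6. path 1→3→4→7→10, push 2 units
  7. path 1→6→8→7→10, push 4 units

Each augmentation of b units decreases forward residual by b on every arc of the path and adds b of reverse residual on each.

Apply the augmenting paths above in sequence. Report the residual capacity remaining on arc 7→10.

Residual capacity of (7,10): 6

after path 1 (1→4→3→11→12→10, push 2): res(7,10)=15
after path 2 (1→4→10, push 3): res(7,10)=15
after path 3 (1→3→11→10, push 5): res(7,10)=15
after path 4 (1→4→2→10, push 6): res(7,10)=15
after path 5 (1→4→7→10, push 3): res(7,10)=12
after path 6 (1→3→4→7→10, push 2): res(7,10)=10
after path 7 (1→6→8→7→10, push 4): res(7,10)=6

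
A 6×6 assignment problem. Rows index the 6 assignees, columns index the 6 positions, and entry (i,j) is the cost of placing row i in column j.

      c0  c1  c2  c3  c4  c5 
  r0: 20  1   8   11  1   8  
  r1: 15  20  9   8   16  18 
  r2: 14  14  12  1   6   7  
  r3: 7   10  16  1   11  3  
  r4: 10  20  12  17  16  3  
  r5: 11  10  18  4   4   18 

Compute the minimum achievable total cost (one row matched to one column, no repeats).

Minimum assignment cost: 25

optimal assignment: row0→col1 (cost 1), row1→col2 (cost 9), row2→col3 (cost 1), row3→col0 (cost 7), row4→col5 (cost 3), row5→col4 (cost 4)
total = 1 + 9 + 1 + 7 + 3 + 4 = 25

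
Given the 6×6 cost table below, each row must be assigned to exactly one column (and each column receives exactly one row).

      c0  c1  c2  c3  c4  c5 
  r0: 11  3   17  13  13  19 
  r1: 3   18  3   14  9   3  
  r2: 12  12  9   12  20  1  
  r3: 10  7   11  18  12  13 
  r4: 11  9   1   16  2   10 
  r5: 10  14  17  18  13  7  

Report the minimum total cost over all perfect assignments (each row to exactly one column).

Minimum assignment cost: 36

optimal assignment: row0→col3 (cost 13), row1→col2 (cost 3), row2→col5 (cost 1), row3→col1 (cost 7), row4→col4 (cost 2), row5→col0 (cost 10)
total = 13 + 3 + 1 + 7 + 2 + 10 = 36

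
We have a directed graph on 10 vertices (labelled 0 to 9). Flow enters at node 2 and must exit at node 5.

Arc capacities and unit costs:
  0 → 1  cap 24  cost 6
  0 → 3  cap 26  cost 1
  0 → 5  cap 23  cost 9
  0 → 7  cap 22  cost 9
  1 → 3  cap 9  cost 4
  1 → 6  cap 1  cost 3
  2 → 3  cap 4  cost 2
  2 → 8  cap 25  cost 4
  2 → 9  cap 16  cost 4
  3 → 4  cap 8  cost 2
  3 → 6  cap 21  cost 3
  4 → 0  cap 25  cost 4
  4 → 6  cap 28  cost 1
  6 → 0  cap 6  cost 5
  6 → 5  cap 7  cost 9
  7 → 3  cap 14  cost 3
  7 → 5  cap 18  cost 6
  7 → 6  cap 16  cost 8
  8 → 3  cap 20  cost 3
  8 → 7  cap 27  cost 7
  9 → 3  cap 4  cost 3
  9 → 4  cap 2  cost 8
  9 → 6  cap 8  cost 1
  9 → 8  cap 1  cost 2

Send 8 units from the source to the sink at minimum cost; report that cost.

shortest-cost path #1: 2→3→6→5 push 4 @ unit cost 14 (adds 56)
shortest-cost path #2: 2→9→6→5 push 3 @ unit cost 14 (adds 42)
shortest-cost path #3: 2→8→7→5 push 1 @ unit cost 17 (adds 17)
total cost = 115

Minimum cost for 8 units: 115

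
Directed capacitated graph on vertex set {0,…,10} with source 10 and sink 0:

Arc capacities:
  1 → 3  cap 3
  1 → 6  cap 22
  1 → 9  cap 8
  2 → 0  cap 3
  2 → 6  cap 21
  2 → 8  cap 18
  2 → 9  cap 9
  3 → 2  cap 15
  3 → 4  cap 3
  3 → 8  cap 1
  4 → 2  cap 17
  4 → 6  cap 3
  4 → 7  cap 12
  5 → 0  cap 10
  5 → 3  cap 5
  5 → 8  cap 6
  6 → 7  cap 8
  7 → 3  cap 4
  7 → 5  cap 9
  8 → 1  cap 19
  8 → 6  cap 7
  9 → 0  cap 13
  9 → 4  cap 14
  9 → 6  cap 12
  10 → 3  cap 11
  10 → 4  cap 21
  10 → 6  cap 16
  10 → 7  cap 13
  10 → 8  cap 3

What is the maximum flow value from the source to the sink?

Maximum flow value: 25

augment #1: 10→3→2→0 bottleneck 3, total now 3
augment #2: 10→7→5→0 bottleneck 9, total now 12
augment #3: 10→3→2→9→0 bottleneck 8, total now 20
augment #4: 10→4→2→9→0 bottleneck 1, total now 21
augment #5: 10→8→1→9→0 bottleneck 3, total now 24
augment #6: 10→4→2→8→1→9→0 bottleneck 1, total now 25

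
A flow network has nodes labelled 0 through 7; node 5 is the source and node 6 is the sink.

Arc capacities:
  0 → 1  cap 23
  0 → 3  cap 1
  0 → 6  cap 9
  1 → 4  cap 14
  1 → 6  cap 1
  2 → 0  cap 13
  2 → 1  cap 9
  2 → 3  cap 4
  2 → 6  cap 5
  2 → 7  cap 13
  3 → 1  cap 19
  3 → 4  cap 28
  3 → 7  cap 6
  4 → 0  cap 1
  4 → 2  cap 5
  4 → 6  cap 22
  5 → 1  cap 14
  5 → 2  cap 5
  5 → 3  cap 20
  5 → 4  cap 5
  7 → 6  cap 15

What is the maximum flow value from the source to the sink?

Maximum flow value: 40

augment #1: 5→1→6 bottleneck 1, total now 1
augment #2: 5→2→6 bottleneck 5, total now 6
augment #3: 5→4→6 bottleneck 5, total now 11
augment #4: 5→1→4→6 bottleneck 13, total now 24
augment #5: 5→3→4→6 bottleneck 4, total now 28
augment #6: 5→3→7→6 bottleneck 6, total now 34
augment #7: 5→3→4→0→6 bottleneck 1, total now 35
augment #8: 5→3→4→2→0→6 bottleneck 5, total now 40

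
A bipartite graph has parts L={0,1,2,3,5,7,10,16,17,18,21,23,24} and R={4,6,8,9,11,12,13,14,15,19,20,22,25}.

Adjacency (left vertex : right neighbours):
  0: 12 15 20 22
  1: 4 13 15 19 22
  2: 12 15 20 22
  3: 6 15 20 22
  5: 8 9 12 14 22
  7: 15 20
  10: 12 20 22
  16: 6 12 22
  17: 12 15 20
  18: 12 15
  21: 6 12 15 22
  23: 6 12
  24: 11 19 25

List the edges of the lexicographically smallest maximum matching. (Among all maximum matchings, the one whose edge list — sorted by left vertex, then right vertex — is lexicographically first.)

|M| = 8 (so the lex-smallest maximum matching has 8 edges)
process left vertices in ascending order; for each, take the smallest-labelled available neighbour that still permits 8 edges overall, or leave it unmatched if none does
lex-smallest matching: {0-12, 1-4, 2-15, 3-6, 5-8, 7-20, 10-22, 24-11}

Lex-smallest maximum matching: {(0,12), (1,4), (2,15), (3,6), (5,8), (7,20), (10,22), (24,11)}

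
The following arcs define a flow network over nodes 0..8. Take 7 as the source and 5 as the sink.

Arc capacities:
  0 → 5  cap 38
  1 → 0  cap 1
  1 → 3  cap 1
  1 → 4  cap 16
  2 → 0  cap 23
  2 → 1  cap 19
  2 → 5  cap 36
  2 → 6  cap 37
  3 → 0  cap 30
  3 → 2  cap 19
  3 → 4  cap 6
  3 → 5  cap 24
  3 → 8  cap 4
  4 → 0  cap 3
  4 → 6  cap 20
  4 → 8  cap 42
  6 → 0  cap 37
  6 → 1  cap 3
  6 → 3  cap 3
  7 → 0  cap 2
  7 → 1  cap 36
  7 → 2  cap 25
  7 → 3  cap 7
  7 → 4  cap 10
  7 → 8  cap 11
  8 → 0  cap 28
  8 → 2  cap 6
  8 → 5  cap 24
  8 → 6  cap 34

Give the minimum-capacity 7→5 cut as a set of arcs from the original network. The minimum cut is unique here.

augment #1: 7→0→5 push 2
augment #2: 7→2→5 push 25
augment #3: 7→3→5 push 7
augment #4: 7→8→5 push 11
augment #5: 7→1→0→5 push 1
augment #6: 7→1→3→5 push 1
augment #7: 7→4→0→5 push 3
augment #8: 7→4→8→5 push 7
augment #9: 7→1→4→8→5 push 6
augment #10: 7→1→4→6→0→5 push 10
max flow = 73; residual-reachable set from 7 gives S-side
cut edges (S→T): {(1,0), (1,3), (1,4), (7,0), (7,2), (7,3), (7,4), (7,8)} total cap 73

Min-cut arcs: {(1,0), (1,3), (1,4), (7,0), (7,2), (7,3), (7,4), (7,8)} (total capacity 73)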